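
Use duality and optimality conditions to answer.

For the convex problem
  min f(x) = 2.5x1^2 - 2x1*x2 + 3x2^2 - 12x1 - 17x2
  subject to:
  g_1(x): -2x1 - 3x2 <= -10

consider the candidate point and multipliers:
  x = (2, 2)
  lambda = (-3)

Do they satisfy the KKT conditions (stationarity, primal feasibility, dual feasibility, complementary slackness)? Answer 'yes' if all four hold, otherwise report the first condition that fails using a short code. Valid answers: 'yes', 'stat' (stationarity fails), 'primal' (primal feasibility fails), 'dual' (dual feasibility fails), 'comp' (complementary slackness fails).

Gradient of f: grad f(x) = Q x + c = (-6, -9)
Constraint values g_i(x) = a_i^T x - b_i:
  g_1((2, 2)) = 0
Stationarity residual: grad f(x) + sum_i lambda_i a_i = (0, 0)
  -> stationarity OK
Primal feasibility (all g_i <= 0): OK
Dual feasibility (all lambda_i >= 0): FAILS
Complementary slackness (lambda_i * g_i(x) = 0 for all i): OK

Verdict: the first failing condition is dual_feasibility -> dual.

dual


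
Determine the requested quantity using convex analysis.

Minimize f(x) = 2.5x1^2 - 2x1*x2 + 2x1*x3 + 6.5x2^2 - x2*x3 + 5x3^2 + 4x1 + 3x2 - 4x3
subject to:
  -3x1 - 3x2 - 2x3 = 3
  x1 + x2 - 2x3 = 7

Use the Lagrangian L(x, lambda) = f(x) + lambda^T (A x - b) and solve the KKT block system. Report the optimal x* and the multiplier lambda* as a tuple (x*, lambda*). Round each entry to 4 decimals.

Form the Lagrangian:
  L(x, lambda) = (1/2) x^T Q x + c^T x + lambda^T (A x - b)
Stationarity (grad_x L = 0): Q x + c + A^T lambda = 0.
Primal feasibility: A x = b.

This gives the KKT block system:
  [ Q   A^T ] [ x     ]   [-c ]
  [ A    0  ] [ lambda ] = [ b ]

Solving the linear system:
  x*      = (1.0455, -0.0455, -3)
  lambda* = (-3.1534, -12.7784)
  f(x*)   = 57.4773

x* = (1.0455, -0.0455, -3), lambda* = (-3.1534, -12.7784)


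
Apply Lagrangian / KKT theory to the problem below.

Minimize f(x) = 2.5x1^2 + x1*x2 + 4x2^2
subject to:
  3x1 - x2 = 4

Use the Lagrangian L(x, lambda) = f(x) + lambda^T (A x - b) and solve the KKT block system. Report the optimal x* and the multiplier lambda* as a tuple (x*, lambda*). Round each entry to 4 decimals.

Form the Lagrangian:
  L(x, lambda) = (1/2) x^T Q x + c^T x + lambda^T (A x - b)
Stationarity (grad_x L = 0): Q x + c + A^T lambda = 0.
Primal feasibility: A x = b.

This gives the KKT block system:
  [ Q   A^T ] [ x     ]   [-c ]
  [ A    0  ] [ lambda ] = [ b ]

Solving the linear system:
  x*      = (1.2048, -0.3855)
  lambda* = (-1.8795)
  f(x*)   = 3.759

x* = (1.2048, -0.3855), lambda* = (-1.8795)


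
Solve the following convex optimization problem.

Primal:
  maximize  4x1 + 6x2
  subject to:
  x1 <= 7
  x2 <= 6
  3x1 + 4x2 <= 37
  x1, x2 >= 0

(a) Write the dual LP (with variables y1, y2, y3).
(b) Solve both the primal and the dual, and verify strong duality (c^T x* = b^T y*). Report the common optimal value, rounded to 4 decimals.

The standard primal-dual pair for 'max c^T x s.t. A x <= b, x >= 0' is:
  Dual:  min b^T y  s.t.  A^T y >= c,  y >= 0.

So the dual LP is:
  minimize  7y1 + 6y2 + 37y3
  subject to:
    y1 + 3y3 >= 4
    y2 + 4y3 >= 6
    y1, y2, y3 >= 0

Solving the primal: x* = (4.3333, 6).
  primal value c^T x* = 53.3333.
Solving the dual: y* = (0, 0.6667, 1.3333).
  dual value b^T y* = 53.3333.
Strong duality: c^T x* = b^T y*. Confirmed.

53.3333


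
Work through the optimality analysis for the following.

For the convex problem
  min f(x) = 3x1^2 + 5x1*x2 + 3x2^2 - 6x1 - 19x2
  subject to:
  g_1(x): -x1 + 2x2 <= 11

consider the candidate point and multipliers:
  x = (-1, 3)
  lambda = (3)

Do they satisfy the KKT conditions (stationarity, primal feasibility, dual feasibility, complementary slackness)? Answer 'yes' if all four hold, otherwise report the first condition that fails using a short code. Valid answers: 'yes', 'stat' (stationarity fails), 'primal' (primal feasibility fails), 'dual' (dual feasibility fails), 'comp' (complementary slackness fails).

Gradient of f: grad f(x) = Q x + c = (3, -6)
Constraint values g_i(x) = a_i^T x - b_i:
  g_1((-1, 3)) = -4
Stationarity residual: grad f(x) + sum_i lambda_i a_i = (0, 0)
  -> stationarity OK
Primal feasibility (all g_i <= 0): OK
Dual feasibility (all lambda_i >= 0): OK
Complementary slackness (lambda_i * g_i(x) = 0 for all i): FAILS

Verdict: the first failing condition is complementary_slackness -> comp.

comp


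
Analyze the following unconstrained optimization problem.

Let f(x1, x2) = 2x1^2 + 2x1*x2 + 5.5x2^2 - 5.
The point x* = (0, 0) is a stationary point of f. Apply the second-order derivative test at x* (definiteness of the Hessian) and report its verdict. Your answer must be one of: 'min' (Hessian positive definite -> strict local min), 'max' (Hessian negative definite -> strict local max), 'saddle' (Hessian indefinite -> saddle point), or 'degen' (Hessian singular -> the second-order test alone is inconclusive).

Compute the Hessian H = grad^2 f:
  H = [[4, 2], [2, 11]]
Verify stationarity: grad f(x*) = H x* + g = (0, 0).
Eigenvalues of H: 3.4689, 11.5311.
Both eigenvalues > 0, so H is positive definite -> x* is a strict local min.

min


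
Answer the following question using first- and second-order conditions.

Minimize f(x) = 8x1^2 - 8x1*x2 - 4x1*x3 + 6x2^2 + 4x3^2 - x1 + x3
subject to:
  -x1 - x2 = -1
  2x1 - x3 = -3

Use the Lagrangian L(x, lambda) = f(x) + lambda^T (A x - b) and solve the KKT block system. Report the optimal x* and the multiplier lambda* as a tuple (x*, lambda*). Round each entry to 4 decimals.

Form the Lagrangian:
  L(x, lambda) = (1/2) x^T Q x + c^T x + lambda^T (A x - b)
Stationarity (grad_x L = 0): Q x + c + A^T lambda = 0.
Primal feasibility: A x = b.

This gives the KKT block system:
  [ Q   A^T ] [ x     ]   [-c ]
  [ A    0  ] [ lambda ] = [ b ]

Solving the linear system:
  x*      = (-0.2833, 1.2833, 2.4333)
  lambda* = (17.6667, 21.6)
  f(x*)   = 42.5917

x* = (-0.2833, 1.2833, 2.4333), lambda* = (17.6667, 21.6)


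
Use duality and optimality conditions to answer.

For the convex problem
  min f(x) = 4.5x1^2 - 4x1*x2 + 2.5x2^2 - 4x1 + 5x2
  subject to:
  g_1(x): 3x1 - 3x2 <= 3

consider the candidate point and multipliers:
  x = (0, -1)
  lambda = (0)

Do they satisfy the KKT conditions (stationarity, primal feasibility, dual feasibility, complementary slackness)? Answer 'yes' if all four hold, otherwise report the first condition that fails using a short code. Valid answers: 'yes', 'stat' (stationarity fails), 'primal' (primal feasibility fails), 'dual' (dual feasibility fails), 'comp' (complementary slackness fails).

Gradient of f: grad f(x) = Q x + c = (0, 0)
Constraint values g_i(x) = a_i^T x - b_i:
  g_1((0, -1)) = 0
Stationarity residual: grad f(x) + sum_i lambda_i a_i = (0, 0)
  -> stationarity OK
Primal feasibility (all g_i <= 0): OK
Dual feasibility (all lambda_i >= 0): OK
Complementary slackness (lambda_i * g_i(x) = 0 for all i): OK

Verdict: yes, KKT holds.

yes


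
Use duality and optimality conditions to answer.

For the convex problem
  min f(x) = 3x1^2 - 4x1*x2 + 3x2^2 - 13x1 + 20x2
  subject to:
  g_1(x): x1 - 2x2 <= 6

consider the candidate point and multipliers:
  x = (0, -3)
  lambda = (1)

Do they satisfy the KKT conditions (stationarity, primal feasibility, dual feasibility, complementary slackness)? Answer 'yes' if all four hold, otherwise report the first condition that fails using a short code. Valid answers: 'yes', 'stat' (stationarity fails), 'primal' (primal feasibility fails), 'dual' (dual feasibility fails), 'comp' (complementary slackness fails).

Gradient of f: grad f(x) = Q x + c = (-1, 2)
Constraint values g_i(x) = a_i^T x - b_i:
  g_1((0, -3)) = 0
Stationarity residual: grad f(x) + sum_i lambda_i a_i = (0, 0)
  -> stationarity OK
Primal feasibility (all g_i <= 0): OK
Dual feasibility (all lambda_i >= 0): OK
Complementary slackness (lambda_i * g_i(x) = 0 for all i): OK

Verdict: yes, KKT holds.

yes


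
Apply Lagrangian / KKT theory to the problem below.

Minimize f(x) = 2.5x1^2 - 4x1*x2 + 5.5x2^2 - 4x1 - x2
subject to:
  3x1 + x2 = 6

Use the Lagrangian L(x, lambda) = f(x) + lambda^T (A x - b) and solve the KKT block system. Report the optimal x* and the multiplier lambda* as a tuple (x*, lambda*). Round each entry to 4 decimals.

Form the Lagrangian:
  L(x, lambda) = (1/2) x^T Q x + c^T x + lambda^T (A x - b)
Stationarity (grad_x L = 0): Q x + c + A^T lambda = 0.
Primal feasibility: A x = b.

This gives the KKT block system:
  [ Q   A^T ] [ x     ]   [-c ]
  [ A    0  ] [ lambda ] = [ b ]

Solving the linear system:
  x*      = (1.7422, 0.7734)
  lambda* = (-0.5391)
  f(x*)   = -2.2539

x* = (1.7422, 0.7734), lambda* = (-0.5391)


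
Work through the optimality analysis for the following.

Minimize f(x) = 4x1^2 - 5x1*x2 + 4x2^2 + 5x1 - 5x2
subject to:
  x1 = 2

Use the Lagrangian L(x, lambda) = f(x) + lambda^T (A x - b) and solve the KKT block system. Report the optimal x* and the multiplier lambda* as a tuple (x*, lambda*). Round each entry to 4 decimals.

Form the Lagrangian:
  L(x, lambda) = (1/2) x^T Q x + c^T x + lambda^T (A x - b)
Stationarity (grad_x L = 0): Q x + c + A^T lambda = 0.
Primal feasibility: A x = b.

This gives the KKT block system:
  [ Q   A^T ] [ x     ]   [-c ]
  [ A    0  ] [ lambda ] = [ b ]

Solving the linear system:
  x*      = (2, 1.875)
  lambda* = (-11.625)
  f(x*)   = 11.9375

x* = (2, 1.875), lambda* = (-11.625)


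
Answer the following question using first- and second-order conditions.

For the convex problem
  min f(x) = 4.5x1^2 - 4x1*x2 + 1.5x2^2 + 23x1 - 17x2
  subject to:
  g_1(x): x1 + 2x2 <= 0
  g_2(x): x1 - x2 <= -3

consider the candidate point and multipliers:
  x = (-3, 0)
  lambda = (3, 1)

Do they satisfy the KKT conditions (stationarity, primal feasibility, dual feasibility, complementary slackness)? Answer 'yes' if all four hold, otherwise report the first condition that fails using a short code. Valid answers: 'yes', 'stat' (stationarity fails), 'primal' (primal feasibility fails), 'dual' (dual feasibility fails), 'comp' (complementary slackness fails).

Gradient of f: grad f(x) = Q x + c = (-4, -5)
Constraint values g_i(x) = a_i^T x - b_i:
  g_1((-3, 0)) = -3
  g_2((-3, 0)) = 0
Stationarity residual: grad f(x) + sum_i lambda_i a_i = (0, 0)
  -> stationarity OK
Primal feasibility (all g_i <= 0): OK
Dual feasibility (all lambda_i >= 0): OK
Complementary slackness (lambda_i * g_i(x) = 0 for all i): FAILS

Verdict: the first failing condition is complementary_slackness -> comp.

comp


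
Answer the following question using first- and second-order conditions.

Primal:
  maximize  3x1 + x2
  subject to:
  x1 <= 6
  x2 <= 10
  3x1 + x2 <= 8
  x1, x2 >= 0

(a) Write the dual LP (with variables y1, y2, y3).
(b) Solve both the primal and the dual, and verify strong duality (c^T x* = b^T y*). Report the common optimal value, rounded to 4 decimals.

The standard primal-dual pair for 'max c^T x s.t. A x <= b, x >= 0' is:
  Dual:  min b^T y  s.t.  A^T y >= c,  y >= 0.

So the dual LP is:
  minimize  6y1 + 10y2 + 8y3
  subject to:
    y1 + 3y3 >= 3
    y2 + y3 >= 1
    y1, y2, y3 >= 0

Solving the primal: x* = (2.6667, 0).
  primal value c^T x* = 8.
Solving the dual: y* = (0, 0, 1).
  dual value b^T y* = 8.
Strong duality: c^T x* = b^T y*. Confirmed.

8


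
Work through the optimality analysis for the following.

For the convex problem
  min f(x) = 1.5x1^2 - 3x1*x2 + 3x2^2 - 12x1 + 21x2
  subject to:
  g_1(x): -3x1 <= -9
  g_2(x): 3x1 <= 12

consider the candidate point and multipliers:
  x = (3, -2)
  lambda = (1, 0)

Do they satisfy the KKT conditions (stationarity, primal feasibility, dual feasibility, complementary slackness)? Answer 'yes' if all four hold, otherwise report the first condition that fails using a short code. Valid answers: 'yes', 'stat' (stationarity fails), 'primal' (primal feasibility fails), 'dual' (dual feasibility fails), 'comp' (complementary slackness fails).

Gradient of f: grad f(x) = Q x + c = (3, 0)
Constraint values g_i(x) = a_i^T x - b_i:
  g_1((3, -2)) = 0
  g_2((3, -2)) = -3
Stationarity residual: grad f(x) + sum_i lambda_i a_i = (0, 0)
  -> stationarity OK
Primal feasibility (all g_i <= 0): OK
Dual feasibility (all lambda_i >= 0): OK
Complementary slackness (lambda_i * g_i(x) = 0 for all i): OK

Verdict: yes, KKT holds.

yes


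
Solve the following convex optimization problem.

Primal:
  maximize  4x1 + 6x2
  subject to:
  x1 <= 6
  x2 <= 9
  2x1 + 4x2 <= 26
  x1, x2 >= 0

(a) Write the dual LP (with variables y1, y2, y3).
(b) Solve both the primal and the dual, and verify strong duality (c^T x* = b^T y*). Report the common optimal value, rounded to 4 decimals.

The standard primal-dual pair for 'max c^T x s.t. A x <= b, x >= 0' is:
  Dual:  min b^T y  s.t.  A^T y >= c,  y >= 0.

So the dual LP is:
  minimize  6y1 + 9y2 + 26y3
  subject to:
    y1 + 2y3 >= 4
    y2 + 4y3 >= 6
    y1, y2, y3 >= 0

Solving the primal: x* = (6, 3.5).
  primal value c^T x* = 45.
Solving the dual: y* = (1, 0, 1.5).
  dual value b^T y* = 45.
Strong duality: c^T x* = b^T y*. Confirmed.

45


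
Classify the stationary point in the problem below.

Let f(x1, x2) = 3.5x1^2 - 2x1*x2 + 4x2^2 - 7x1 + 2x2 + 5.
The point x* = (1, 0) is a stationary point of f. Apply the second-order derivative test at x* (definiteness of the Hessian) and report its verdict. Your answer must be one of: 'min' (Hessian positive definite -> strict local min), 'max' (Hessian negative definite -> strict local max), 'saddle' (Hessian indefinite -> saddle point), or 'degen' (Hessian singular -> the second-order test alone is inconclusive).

Compute the Hessian H = grad^2 f:
  H = [[7, -2], [-2, 8]]
Verify stationarity: grad f(x*) = H x* + g = (0, 0).
Eigenvalues of H: 5.4384, 9.5616.
Both eigenvalues > 0, so H is positive definite -> x* is a strict local min.

min


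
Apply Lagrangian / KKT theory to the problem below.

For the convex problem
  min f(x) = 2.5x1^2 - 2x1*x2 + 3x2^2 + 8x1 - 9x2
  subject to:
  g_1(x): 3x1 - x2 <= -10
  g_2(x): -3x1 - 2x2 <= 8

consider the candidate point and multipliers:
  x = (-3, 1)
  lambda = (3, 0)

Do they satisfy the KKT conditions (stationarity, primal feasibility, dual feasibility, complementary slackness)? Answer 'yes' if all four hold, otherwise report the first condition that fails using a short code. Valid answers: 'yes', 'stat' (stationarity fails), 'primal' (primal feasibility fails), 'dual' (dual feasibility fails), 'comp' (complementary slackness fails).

Gradient of f: grad f(x) = Q x + c = (-9, 3)
Constraint values g_i(x) = a_i^T x - b_i:
  g_1((-3, 1)) = 0
  g_2((-3, 1)) = -1
Stationarity residual: grad f(x) + sum_i lambda_i a_i = (0, 0)
  -> stationarity OK
Primal feasibility (all g_i <= 0): OK
Dual feasibility (all lambda_i >= 0): OK
Complementary slackness (lambda_i * g_i(x) = 0 for all i): OK

Verdict: yes, KKT holds.

yes


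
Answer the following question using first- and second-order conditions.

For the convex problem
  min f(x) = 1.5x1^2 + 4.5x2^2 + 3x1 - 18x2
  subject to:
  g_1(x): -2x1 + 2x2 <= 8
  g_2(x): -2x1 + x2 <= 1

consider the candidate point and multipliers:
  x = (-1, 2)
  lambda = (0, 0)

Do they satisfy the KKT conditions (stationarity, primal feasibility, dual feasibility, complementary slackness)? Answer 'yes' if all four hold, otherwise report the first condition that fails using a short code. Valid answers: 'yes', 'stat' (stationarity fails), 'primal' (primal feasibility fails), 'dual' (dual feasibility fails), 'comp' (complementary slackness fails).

Gradient of f: grad f(x) = Q x + c = (0, 0)
Constraint values g_i(x) = a_i^T x - b_i:
  g_1((-1, 2)) = -2
  g_2((-1, 2)) = 3
Stationarity residual: grad f(x) + sum_i lambda_i a_i = (0, 0)
  -> stationarity OK
Primal feasibility (all g_i <= 0): FAILS
Dual feasibility (all lambda_i >= 0): OK
Complementary slackness (lambda_i * g_i(x) = 0 for all i): OK

Verdict: the first failing condition is primal_feasibility -> primal.

primal


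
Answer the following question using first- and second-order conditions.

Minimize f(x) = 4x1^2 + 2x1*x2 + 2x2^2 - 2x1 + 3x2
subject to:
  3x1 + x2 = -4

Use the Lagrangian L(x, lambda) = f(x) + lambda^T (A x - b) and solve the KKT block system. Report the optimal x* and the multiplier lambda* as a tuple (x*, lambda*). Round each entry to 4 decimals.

Form the Lagrangian:
  L(x, lambda) = (1/2) x^T Q x + c^T x + lambda^T (A x - b)
Stationarity (grad_x L = 0): Q x + c + A^T lambda = 0.
Primal feasibility: A x = b.

This gives the KKT block system:
  [ Q   A^T ] [ x     ]   [-c ]
  [ A    0  ] [ lambda ] = [ b ]

Solving the linear system:
  x*      = (-0.9062, -1.2812)
  lambda* = (3.9375)
  f(x*)   = 6.8594

x* = (-0.9062, -1.2812), lambda* = (3.9375)


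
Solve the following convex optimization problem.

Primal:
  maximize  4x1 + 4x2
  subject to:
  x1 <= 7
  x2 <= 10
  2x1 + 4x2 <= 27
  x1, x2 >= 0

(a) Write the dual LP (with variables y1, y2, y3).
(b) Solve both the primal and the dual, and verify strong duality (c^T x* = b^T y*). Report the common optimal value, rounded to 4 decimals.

The standard primal-dual pair for 'max c^T x s.t. A x <= b, x >= 0' is:
  Dual:  min b^T y  s.t.  A^T y >= c,  y >= 0.

So the dual LP is:
  minimize  7y1 + 10y2 + 27y3
  subject to:
    y1 + 2y3 >= 4
    y2 + 4y3 >= 4
    y1, y2, y3 >= 0

Solving the primal: x* = (7, 3.25).
  primal value c^T x* = 41.
Solving the dual: y* = (2, 0, 1).
  dual value b^T y* = 41.
Strong duality: c^T x* = b^T y*. Confirmed.

41


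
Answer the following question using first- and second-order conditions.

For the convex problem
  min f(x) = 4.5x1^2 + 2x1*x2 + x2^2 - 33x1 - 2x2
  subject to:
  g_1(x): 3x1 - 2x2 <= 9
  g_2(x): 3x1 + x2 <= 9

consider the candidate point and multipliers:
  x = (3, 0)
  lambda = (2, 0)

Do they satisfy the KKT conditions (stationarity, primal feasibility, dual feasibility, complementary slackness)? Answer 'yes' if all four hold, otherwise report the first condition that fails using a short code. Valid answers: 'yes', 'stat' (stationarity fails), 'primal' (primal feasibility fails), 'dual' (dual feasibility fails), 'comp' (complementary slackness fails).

Gradient of f: grad f(x) = Q x + c = (-6, 4)
Constraint values g_i(x) = a_i^T x - b_i:
  g_1((3, 0)) = 0
  g_2((3, 0)) = 0
Stationarity residual: grad f(x) + sum_i lambda_i a_i = (0, 0)
  -> stationarity OK
Primal feasibility (all g_i <= 0): OK
Dual feasibility (all lambda_i >= 0): OK
Complementary slackness (lambda_i * g_i(x) = 0 for all i): OK

Verdict: yes, KKT holds.

yes


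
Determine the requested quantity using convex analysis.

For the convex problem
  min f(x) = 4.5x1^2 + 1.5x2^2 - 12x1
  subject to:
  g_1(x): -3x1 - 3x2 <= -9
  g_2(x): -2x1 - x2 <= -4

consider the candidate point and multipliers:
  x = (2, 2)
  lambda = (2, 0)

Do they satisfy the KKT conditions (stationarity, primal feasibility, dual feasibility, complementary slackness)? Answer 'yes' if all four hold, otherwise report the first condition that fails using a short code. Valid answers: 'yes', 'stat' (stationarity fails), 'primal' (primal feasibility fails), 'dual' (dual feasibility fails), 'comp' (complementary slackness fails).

Gradient of f: grad f(x) = Q x + c = (6, 6)
Constraint values g_i(x) = a_i^T x - b_i:
  g_1((2, 2)) = -3
  g_2((2, 2)) = -2
Stationarity residual: grad f(x) + sum_i lambda_i a_i = (0, 0)
  -> stationarity OK
Primal feasibility (all g_i <= 0): OK
Dual feasibility (all lambda_i >= 0): OK
Complementary slackness (lambda_i * g_i(x) = 0 for all i): FAILS

Verdict: the first failing condition is complementary_slackness -> comp.

comp


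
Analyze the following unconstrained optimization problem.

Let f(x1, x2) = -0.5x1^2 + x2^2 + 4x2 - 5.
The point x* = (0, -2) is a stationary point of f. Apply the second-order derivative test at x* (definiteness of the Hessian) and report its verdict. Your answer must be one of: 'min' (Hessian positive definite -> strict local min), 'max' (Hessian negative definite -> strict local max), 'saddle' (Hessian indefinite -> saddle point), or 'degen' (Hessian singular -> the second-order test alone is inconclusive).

Compute the Hessian H = grad^2 f:
  H = [[-1, 0], [0, 2]]
Verify stationarity: grad f(x*) = H x* + g = (0, 0).
Eigenvalues of H: -1, 2.
Eigenvalues have mixed signs, so H is indefinite -> x* is a saddle point.

saddle


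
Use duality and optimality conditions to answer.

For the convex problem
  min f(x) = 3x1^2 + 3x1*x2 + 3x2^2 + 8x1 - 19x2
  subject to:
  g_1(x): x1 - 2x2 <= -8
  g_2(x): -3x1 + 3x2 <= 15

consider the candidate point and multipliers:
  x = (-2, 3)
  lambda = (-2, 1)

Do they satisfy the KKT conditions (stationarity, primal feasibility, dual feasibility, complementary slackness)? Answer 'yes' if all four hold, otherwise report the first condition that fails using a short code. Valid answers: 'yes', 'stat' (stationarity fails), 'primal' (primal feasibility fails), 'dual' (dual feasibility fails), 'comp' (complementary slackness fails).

Gradient of f: grad f(x) = Q x + c = (5, -7)
Constraint values g_i(x) = a_i^T x - b_i:
  g_1((-2, 3)) = 0
  g_2((-2, 3)) = 0
Stationarity residual: grad f(x) + sum_i lambda_i a_i = (0, 0)
  -> stationarity OK
Primal feasibility (all g_i <= 0): OK
Dual feasibility (all lambda_i >= 0): FAILS
Complementary slackness (lambda_i * g_i(x) = 0 for all i): OK

Verdict: the first failing condition is dual_feasibility -> dual.

dual


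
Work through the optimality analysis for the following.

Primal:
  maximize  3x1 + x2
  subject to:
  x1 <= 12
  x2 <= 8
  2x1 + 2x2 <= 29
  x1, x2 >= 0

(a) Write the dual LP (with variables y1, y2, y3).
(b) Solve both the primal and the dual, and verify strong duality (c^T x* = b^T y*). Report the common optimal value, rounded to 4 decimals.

The standard primal-dual pair for 'max c^T x s.t. A x <= b, x >= 0' is:
  Dual:  min b^T y  s.t.  A^T y >= c,  y >= 0.

So the dual LP is:
  minimize  12y1 + 8y2 + 29y3
  subject to:
    y1 + 2y3 >= 3
    y2 + 2y3 >= 1
    y1, y2, y3 >= 0

Solving the primal: x* = (12, 2.5).
  primal value c^T x* = 38.5.
Solving the dual: y* = (2, 0, 0.5).
  dual value b^T y* = 38.5.
Strong duality: c^T x* = b^T y*. Confirmed.

38.5


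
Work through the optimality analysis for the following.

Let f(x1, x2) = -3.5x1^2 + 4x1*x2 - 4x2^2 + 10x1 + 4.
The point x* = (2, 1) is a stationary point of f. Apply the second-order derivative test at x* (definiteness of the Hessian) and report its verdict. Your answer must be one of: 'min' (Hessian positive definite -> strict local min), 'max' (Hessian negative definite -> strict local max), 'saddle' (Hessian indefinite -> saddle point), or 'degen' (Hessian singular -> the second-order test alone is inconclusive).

Compute the Hessian H = grad^2 f:
  H = [[-7, 4], [4, -8]]
Verify stationarity: grad f(x*) = H x* + g = (0, 0).
Eigenvalues of H: -11.5311, -3.4689.
Both eigenvalues < 0, so H is negative definite -> x* is a strict local max.

max


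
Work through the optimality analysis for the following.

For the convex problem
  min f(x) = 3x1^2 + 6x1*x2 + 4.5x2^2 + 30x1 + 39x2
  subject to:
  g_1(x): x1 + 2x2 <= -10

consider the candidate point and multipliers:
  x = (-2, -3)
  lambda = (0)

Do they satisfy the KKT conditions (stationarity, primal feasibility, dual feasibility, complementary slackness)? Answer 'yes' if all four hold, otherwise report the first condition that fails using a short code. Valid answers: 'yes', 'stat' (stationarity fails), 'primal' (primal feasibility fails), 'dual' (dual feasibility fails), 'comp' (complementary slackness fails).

Gradient of f: grad f(x) = Q x + c = (0, 0)
Constraint values g_i(x) = a_i^T x - b_i:
  g_1((-2, -3)) = 2
Stationarity residual: grad f(x) + sum_i lambda_i a_i = (0, 0)
  -> stationarity OK
Primal feasibility (all g_i <= 0): FAILS
Dual feasibility (all lambda_i >= 0): OK
Complementary slackness (lambda_i * g_i(x) = 0 for all i): OK

Verdict: the first failing condition is primal_feasibility -> primal.

primal


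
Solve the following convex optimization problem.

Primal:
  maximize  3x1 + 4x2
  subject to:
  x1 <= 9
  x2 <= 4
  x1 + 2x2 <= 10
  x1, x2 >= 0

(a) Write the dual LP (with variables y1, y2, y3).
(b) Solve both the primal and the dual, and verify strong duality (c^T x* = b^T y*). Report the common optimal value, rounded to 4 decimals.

The standard primal-dual pair for 'max c^T x s.t. A x <= b, x >= 0' is:
  Dual:  min b^T y  s.t.  A^T y >= c,  y >= 0.

So the dual LP is:
  minimize  9y1 + 4y2 + 10y3
  subject to:
    y1 + y3 >= 3
    y2 + 2y3 >= 4
    y1, y2, y3 >= 0

Solving the primal: x* = (9, 0.5).
  primal value c^T x* = 29.
Solving the dual: y* = (1, 0, 2).
  dual value b^T y* = 29.
Strong duality: c^T x* = b^T y*. Confirmed.

29


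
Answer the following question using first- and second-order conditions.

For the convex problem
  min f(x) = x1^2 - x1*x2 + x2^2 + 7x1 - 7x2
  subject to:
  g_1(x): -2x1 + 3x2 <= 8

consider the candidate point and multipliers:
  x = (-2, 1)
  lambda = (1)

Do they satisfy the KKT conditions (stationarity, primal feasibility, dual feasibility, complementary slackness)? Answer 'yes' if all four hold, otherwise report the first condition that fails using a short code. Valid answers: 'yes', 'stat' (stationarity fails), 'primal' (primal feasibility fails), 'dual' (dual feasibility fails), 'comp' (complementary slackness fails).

Gradient of f: grad f(x) = Q x + c = (2, -3)
Constraint values g_i(x) = a_i^T x - b_i:
  g_1((-2, 1)) = -1
Stationarity residual: grad f(x) + sum_i lambda_i a_i = (0, 0)
  -> stationarity OK
Primal feasibility (all g_i <= 0): OK
Dual feasibility (all lambda_i >= 0): OK
Complementary slackness (lambda_i * g_i(x) = 0 for all i): FAILS

Verdict: the first failing condition is complementary_slackness -> comp.

comp


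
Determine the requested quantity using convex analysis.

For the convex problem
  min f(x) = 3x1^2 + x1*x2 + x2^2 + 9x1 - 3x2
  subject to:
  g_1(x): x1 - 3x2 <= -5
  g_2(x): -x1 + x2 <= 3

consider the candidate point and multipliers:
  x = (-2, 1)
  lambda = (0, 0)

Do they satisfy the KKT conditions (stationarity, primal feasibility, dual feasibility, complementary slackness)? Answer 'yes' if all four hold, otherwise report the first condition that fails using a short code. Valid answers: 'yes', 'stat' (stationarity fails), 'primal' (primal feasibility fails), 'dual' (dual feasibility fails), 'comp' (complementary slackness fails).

Gradient of f: grad f(x) = Q x + c = (-2, -3)
Constraint values g_i(x) = a_i^T x - b_i:
  g_1((-2, 1)) = 0
  g_2((-2, 1)) = 0
Stationarity residual: grad f(x) + sum_i lambda_i a_i = (-2, -3)
  -> stationarity FAILS
Primal feasibility (all g_i <= 0): OK
Dual feasibility (all lambda_i >= 0): OK
Complementary slackness (lambda_i * g_i(x) = 0 for all i): OK

Verdict: the first failing condition is stationarity -> stat.

stat


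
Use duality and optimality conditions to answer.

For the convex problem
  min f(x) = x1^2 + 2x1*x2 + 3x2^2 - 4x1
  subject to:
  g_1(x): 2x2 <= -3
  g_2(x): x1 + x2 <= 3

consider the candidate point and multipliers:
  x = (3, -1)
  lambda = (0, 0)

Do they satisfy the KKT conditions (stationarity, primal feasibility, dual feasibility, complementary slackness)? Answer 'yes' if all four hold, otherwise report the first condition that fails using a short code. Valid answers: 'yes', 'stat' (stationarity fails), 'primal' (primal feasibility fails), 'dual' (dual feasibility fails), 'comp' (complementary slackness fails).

Gradient of f: grad f(x) = Q x + c = (0, 0)
Constraint values g_i(x) = a_i^T x - b_i:
  g_1((3, -1)) = 1
  g_2((3, -1)) = -1
Stationarity residual: grad f(x) + sum_i lambda_i a_i = (0, 0)
  -> stationarity OK
Primal feasibility (all g_i <= 0): FAILS
Dual feasibility (all lambda_i >= 0): OK
Complementary slackness (lambda_i * g_i(x) = 0 for all i): OK

Verdict: the first failing condition is primal_feasibility -> primal.

primal


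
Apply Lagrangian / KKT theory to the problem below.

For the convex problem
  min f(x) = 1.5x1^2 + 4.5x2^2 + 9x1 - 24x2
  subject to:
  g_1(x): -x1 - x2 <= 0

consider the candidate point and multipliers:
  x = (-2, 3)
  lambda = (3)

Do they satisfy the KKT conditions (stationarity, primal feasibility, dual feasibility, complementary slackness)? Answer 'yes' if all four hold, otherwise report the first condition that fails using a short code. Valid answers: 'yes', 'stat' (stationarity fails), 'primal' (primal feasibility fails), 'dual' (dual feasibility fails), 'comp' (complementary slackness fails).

Gradient of f: grad f(x) = Q x + c = (3, 3)
Constraint values g_i(x) = a_i^T x - b_i:
  g_1((-2, 3)) = -1
Stationarity residual: grad f(x) + sum_i lambda_i a_i = (0, 0)
  -> stationarity OK
Primal feasibility (all g_i <= 0): OK
Dual feasibility (all lambda_i >= 0): OK
Complementary slackness (lambda_i * g_i(x) = 0 for all i): FAILS

Verdict: the first failing condition is complementary_slackness -> comp.

comp


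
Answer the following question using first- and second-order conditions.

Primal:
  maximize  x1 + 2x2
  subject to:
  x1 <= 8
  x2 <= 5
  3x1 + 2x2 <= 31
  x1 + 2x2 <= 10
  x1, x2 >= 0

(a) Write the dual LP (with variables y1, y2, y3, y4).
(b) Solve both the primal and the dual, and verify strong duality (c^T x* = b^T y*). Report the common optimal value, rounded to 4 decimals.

The standard primal-dual pair for 'max c^T x s.t. A x <= b, x >= 0' is:
  Dual:  min b^T y  s.t.  A^T y >= c,  y >= 0.

So the dual LP is:
  minimize  8y1 + 5y2 + 31y3 + 10y4
  subject to:
    y1 + 3y3 + y4 >= 1
    y2 + 2y3 + 2y4 >= 2
    y1, y2, y3, y4 >= 0

Solving the primal: x* = (8, 1).
  primal value c^T x* = 10.
Solving the dual: y* = (0, 0, 0, 1).
  dual value b^T y* = 10.
Strong duality: c^T x* = b^T y*. Confirmed.

10


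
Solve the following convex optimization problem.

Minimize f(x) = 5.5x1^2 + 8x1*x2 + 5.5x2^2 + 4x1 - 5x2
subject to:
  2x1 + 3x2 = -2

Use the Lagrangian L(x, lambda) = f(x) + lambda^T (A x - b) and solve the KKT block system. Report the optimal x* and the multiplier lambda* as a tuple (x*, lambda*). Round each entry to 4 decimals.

Form the Lagrangian:
  L(x, lambda) = (1/2) x^T Q x + c^T x + lambda^T (A x - b)
Stationarity (grad_x L = 0): Q x + c + A^T lambda = 0.
Primal feasibility: A x = b.

This gives the KKT block system:
  [ Q   A^T ] [ x     ]   [-c ]
  [ A    0  ] [ lambda ] = [ b ]

Solving the linear system:
  x*      = (-1.3191, 0.2128)
  lambda* = (4.4043)
  f(x*)   = 1.234

x* = (-1.3191, 0.2128), lambda* = (4.4043)


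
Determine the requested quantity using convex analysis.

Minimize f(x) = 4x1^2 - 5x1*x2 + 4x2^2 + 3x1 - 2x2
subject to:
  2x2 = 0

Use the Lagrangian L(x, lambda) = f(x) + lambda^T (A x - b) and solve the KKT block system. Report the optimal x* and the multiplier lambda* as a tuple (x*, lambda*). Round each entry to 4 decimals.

Form the Lagrangian:
  L(x, lambda) = (1/2) x^T Q x + c^T x + lambda^T (A x - b)
Stationarity (grad_x L = 0): Q x + c + A^T lambda = 0.
Primal feasibility: A x = b.

This gives the KKT block system:
  [ Q   A^T ] [ x     ]   [-c ]
  [ A    0  ] [ lambda ] = [ b ]

Solving the linear system:
  x*      = (-0.375, 0)
  lambda* = (0.0625)
  f(x*)   = -0.5625

x* = (-0.375, 0), lambda* = (0.0625)


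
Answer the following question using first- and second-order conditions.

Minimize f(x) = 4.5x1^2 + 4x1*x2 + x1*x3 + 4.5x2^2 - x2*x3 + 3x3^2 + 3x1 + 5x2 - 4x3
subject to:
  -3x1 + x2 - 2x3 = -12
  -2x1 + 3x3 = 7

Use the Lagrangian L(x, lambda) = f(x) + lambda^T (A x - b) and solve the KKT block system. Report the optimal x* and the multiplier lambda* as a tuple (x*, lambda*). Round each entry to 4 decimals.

Form the Lagrangian:
  L(x, lambda) = (1/2) x^T Q x + c^T x + lambda^T (A x - b)
Stationarity (grad_x L = 0): Q x + c + A^T lambda = 0.
Primal feasibility: A x = b.

This gives the KKT block system:
  [ Q   A^T ] [ x     ]   [-c ]
  [ A    0  ] [ lambda ] = [ b ]

Solving the linear system:
  x*      = (1.3604, -1.4384, 3.2403)
  lambda* = (5.7439, -2.2508)
  f(x*)   = 34.3056

x* = (1.3604, -1.4384, 3.2403), lambda* = (5.7439, -2.2508)


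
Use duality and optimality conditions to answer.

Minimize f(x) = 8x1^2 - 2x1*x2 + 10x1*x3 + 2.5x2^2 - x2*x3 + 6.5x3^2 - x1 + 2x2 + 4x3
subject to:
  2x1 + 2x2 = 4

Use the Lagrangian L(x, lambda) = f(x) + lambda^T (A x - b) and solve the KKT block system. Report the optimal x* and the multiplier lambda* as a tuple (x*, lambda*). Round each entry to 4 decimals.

Form the Lagrangian:
  L(x, lambda) = (1/2) x^T Q x + c^T x + lambda^T (A x - b)
Stationarity (grad_x L = 0): Q x + c + A^T lambda = 0.
Primal feasibility: A x = b.

This gives the KKT block system:
  [ Q   A^T ] [ x     ]   [-c ]
  [ A    0  ] [ lambda ] = [ b ]

Solving the linear system:
  x*      = (1.1912, 0.8088, -1.1618)
  lambda* = (-2.4118)
  f(x*)   = 2.7132

x* = (1.1912, 0.8088, -1.1618), lambda* = (-2.4118)


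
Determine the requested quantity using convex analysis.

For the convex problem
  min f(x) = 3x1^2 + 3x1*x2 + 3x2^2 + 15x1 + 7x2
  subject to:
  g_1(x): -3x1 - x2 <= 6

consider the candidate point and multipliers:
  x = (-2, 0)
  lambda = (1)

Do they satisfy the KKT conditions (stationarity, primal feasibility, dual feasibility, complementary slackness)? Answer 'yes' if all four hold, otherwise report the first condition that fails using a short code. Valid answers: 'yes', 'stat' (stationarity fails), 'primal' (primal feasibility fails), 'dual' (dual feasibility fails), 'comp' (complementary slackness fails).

Gradient of f: grad f(x) = Q x + c = (3, 1)
Constraint values g_i(x) = a_i^T x - b_i:
  g_1((-2, 0)) = 0
Stationarity residual: grad f(x) + sum_i lambda_i a_i = (0, 0)
  -> stationarity OK
Primal feasibility (all g_i <= 0): OK
Dual feasibility (all lambda_i >= 0): OK
Complementary slackness (lambda_i * g_i(x) = 0 for all i): OK

Verdict: yes, KKT holds.

yes


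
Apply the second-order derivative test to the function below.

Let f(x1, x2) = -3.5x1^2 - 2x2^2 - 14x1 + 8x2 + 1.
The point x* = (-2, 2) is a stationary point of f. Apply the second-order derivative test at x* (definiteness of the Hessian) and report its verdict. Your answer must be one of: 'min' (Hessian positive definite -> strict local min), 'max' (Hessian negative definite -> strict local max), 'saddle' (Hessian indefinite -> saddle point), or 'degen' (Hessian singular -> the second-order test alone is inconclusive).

Compute the Hessian H = grad^2 f:
  H = [[-7, 0], [0, -4]]
Verify stationarity: grad f(x*) = H x* + g = (0, 0).
Eigenvalues of H: -7, -4.
Both eigenvalues < 0, so H is negative definite -> x* is a strict local max.

max


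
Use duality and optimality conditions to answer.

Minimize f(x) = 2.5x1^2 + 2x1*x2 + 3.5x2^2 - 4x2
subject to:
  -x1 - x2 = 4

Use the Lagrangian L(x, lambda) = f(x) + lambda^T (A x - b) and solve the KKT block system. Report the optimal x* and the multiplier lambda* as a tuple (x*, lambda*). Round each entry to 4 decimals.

Form the Lagrangian:
  L(x, lambda) = (1/2) x^T Q x + c^T x + lambda^T (A x - b)
Stationarity (grad_x L = 0): Q x + c + A^T lambda = 0.
Primal feasibility: A x = b.

This gives the KKT block system:
  [ Q   A^T ] [ x     ]   [-c ]
  [ A    0  ] [ lambda ] = [ b ]

Solving the linear system:
  x*      = (-3, -1)
  lambda* = (-17)
  f(x*)   = 36

x* = (-3, -1), lambda* = (-17)


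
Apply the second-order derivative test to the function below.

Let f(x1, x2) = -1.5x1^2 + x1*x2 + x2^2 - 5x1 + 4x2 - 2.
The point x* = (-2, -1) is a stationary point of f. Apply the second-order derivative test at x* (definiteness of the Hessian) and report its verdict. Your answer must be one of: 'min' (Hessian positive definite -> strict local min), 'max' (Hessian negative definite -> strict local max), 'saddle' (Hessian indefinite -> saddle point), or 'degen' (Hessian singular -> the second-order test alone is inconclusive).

Compute the Hessian H = grad^2 f:
  H = [[-3, 1], [1, 2]]
Verify stationarity: grad f(x*) = H x* + g = (0, 0).
Eigenvalues of H: -3.1926, 2.1926.
Eigenvalues have mixed signs, so H is indefinite -> x* is a saddle point.

saddle


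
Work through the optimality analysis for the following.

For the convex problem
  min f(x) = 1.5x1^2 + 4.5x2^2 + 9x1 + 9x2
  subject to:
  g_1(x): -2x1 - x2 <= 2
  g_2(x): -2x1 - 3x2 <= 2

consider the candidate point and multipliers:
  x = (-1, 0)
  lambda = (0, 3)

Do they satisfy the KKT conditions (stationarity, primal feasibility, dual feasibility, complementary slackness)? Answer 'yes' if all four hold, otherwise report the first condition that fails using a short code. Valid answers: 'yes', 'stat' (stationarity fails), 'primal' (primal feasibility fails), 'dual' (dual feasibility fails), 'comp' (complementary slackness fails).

Gradient of f: grad f(x) = Q x + c = (6, 9)
Constraint values g_i(x) = a_i^T x - b_i:
  g_1((-1, 0)) = 0
  g_2((-1, 0)) = 0
Stationarity residual: grad f(x) + sum_i lambda_i a_i = (0, 0)
  -> stationarity OK
Primal feasibility (all g_i <= 0): OK
Dual feasibility (all lambda_i >= 0): OK
Complementary slackness (lambda_i * g_i(x) = 0 for all i): OK

Verdict: yes, KKT holds.

yes


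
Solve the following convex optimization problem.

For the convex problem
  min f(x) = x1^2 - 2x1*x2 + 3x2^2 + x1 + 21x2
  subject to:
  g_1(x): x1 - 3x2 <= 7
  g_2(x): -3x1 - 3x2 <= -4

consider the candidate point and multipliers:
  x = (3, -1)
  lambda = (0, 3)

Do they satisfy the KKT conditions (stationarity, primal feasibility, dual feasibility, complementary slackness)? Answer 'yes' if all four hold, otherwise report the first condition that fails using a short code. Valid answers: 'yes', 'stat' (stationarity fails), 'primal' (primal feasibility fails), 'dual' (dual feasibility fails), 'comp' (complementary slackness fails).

Gradient of f: grad f(x) = Q x + c = (9, 9)
Constraint values g_i(x) = a_i^T x - b_i:
  g_1((3, -1)) = -1
  g_2((3, -1)) = -2
Stationarity residual: grad f(x) + sum_i lambda_i a_i = (0, 0)
  -> stationarity OK
Primal feasibility (all g_i <= 0): OK
Dual feasibility (all lambda_i >= 0): OK
Complementary slackness (lambda_i * g_i(x) = 0 for all i): FAILS

Verdict: the first failing condition is complementary_slackness -> comp.

comp


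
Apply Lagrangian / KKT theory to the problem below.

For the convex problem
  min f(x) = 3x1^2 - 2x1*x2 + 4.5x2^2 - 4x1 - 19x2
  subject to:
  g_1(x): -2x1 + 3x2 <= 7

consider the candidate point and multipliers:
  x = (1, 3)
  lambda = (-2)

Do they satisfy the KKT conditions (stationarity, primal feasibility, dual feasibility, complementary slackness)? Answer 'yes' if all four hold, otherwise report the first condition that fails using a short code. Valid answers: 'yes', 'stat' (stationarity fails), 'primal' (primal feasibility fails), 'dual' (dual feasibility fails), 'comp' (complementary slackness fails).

Gradient of f: grad f(x) = Q x + c = (-4, 6)
Constraint values g_i(x) = a_i^T x - b_i:
  g_1((1, 3)) = 0
Stationarity residual: grad f(x) + sum_i lambda_i a_i = (0, 0)
  -> stationarity OK
Primal feasibility (all g_i <= 0): OK
Dual feasibility (all lambda_i >= 0): FAILS
Complementary slackness (lambda_i * g_i(x) = 0 for all i): OK

Verdict: the first failing condition is dual_feasibility -> dual.

dual


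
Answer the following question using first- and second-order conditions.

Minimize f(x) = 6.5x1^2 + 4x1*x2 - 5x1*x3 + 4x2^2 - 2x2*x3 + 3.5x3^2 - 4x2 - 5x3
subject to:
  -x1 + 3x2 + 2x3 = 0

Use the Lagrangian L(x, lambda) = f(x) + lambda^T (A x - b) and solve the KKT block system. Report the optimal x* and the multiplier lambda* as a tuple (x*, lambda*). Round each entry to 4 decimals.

Form the Lagrangian:
  L(x, lambda) = (1/2) x^T Q x + c^T x + lambda^T (A x - b)
Stationarity (grad_x L = 0): Q x + c + A^T lambda = 0.
Primal feasibility: A x = b.

This gives the KKT block system:
  [ Q   A^T ] [ x     ]   [-c ]
  [ A    0  ] [ lambda ] = [ b ]

Solving the linear system:
  x*      = (0.3533, -0.18, 0.4467)
  lambda* = (1.64)
  f(x*)   = -0.7567

x* = (0.3533, -0.18, 0.4467), lambda* = (1.64)


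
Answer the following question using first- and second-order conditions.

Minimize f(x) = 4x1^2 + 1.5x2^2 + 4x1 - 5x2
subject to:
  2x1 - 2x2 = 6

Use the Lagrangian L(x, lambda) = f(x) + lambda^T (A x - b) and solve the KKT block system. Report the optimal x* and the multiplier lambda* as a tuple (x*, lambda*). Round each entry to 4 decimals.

Form the Lagrangian:
  L(x, lambda) = (1/2) x^T Q x + c^T x + lambda^T (A x - b)
Stationarity (grad_x L = 0): Q x + c + A^T lambda = 0.
Primal feasibility: A x = b.

This gives the KKT block system:
  [ Q   A^T ] [ x     ]   [-c ]
  [ A    0  ] [ lambda ] = [ b ]

Solving the linear system:
  x*      = (0.9091, -2.0909)
  lambda* = (-5.6364)
  f(x*)   = 23.9545

x* = (0.9091, -2.0909), lambda* = (-5.6364)
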